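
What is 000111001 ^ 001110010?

XOR: 1 when bits differ
  000111001
^ 001110010
-----------
  001001011
Decimal: 57 ^ 114 = 75



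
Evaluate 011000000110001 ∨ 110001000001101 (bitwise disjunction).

OR: 1 when either bit is 1
  011000000110001
| 110001000001101
-----------------
  111001000111101
Decimal: 12337 | 25101 = 29245



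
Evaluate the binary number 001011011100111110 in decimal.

Sum of powers of 2 for each 1-bit:
2^1 + 2^2 + 2^3 + 2^4 + 2^5 + 2^8 + 2^9 + 2^10 + 2^12 + 2^13 + 2^15
= 2 + 4 + 8 + 16 + 32 + 256 + 512 + 1024 + 4096 + 8192 + 32768
= 46910



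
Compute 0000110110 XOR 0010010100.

XOR: 1 when bits differ
  0000110110
^ 0010010100
------------
  0010100010
Decimal: 54 ^ 148 = 162



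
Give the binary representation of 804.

Using repeated division by 2:
804 ÷ 2 = 402 remainder 0
402 ÷ 2 = 201 remainder 0
201 ÷ 2 = 100 remainder 1
100 ÷ 2 = 50 remainder 0
50 ÷ 2 = 25 remainder 0
25 ÷ 2 = 12 remainder 1
12 ÷ 2 = 6 remainder 0
6 ÷ 2 = 3 remainder 0
3 ÷ 2 = 1 remainder 1
1 ÷ 2 = 0 remainder 1
Reading remainders bottom to top: 1100100100



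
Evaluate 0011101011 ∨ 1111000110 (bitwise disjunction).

OR: 1 when either bit is 1
  0011101011
| 1111000110
------------
  1111101111
Decimal: 235 | 966 = 1007



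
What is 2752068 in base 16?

Using repeated division by 16 (digits 10–15 are A–F):
2752068 ÷ 16 = 172004 remainder 4
172004 ÷ 16 = 10750 remainder 4
10750 ÷ 16 = 671 remainder 14 (E)
671 ÷ 16 = 41 remainder 15 (F)
41 ÷ 16 = 2 remainder 9
2 ÷ 16 = 0 remainder 2
Reading remainders bottom to top: 29FE44



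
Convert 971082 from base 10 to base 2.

Using repeated division by 2:
971082 ÷ 2 = 485541 remainder 0
485541 ÷ 2 = 242770 remainder 1
242770 ÷ 2 = 121385 remainder 0
121385 ÷ 2 = 60692 remainder 1
60692 ÷ 2 = 30346 remainder 0
30346 ÷ 2 = 15173 remainder 0
15173 ÷ 2 = 7586 remainder 1
7586 ÷ 2 = 3793 remainder 0
3793 ÷ 2 = 1896 remainder 1
1896 ÷ 2 = 948 remainder 0
948 ÷ 2 = 474 remainder 0
474 ÷ 2 = 237 remainder 0
237 ÷ 2 = 118 remainder 1
118 ÷ 2 = 59 remainder 0
59 ÷ 2 = 29 remainder 1
29 ÷ 2 = 14 remainder 1
14 ÷ 2 = 7 remainder 0
7 ÷ 2 = 3 remainder 1
3 ÷ 2 = 1 remainder 1
1 ÷ 2 = 0 remainder 1
Reading remainders bottom to top: 11101101000101001010



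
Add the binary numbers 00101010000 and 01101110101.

Add column by column from the right: bit + bit + carry-in; write the sum mod 2, carry 1 when the sum is 2 or 3.
carry:  11011100000
        00101010000
+       01101110101
-------------------
       010011000101
(the carry out of the leftmost column, 0, becomes the leading bit)
Decimal check:
  00101010000 = 256 + 64 + 16 = 336
  01101110101 = 512 + 256 + 64 + 32 + 16 + 4 + 1 = 885
  336 + 885 = 1221, and 010011000101 = 1024 + 128 + 64 + 4 + 1 = 1221 ✓



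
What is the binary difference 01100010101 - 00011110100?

Method 1 - Direct subtraction (column by column from the right: bit − bit − borrow-in; if negative, add 2 and borrow 1 from the next column):
borrow: 00111000000
        01100010101
-       00011110100
-------------------
        01000100001

Method 2 - Add two's complement:
Two's complement of 00011110100: invert → 11100001011, add 1 → 11100001100
  01100010101
+ 11100001100
-------------
 101000100001  (end carry out of the top bit = 1)
Discarding the end carry: 01000100001
Decimal check:
  01100010101 = 512 + 256 + 16 + 4 + 1 = 789
  00011110100 = 128 + 64 + 32 + 16 + 4 = 244
  789 - 244 = 545, and 01000100001 = 512 + 32 + 1 = 545 ✓



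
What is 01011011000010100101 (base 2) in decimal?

Sum of powers of 2 for each 1-bit:
2^0 + 2^2 + 2^5 + 2^7 + 2^12 + 2^13 + 2^15 + 2^16 + 2^18
= 1 + 4 + 32 + 128 + 4096 + 8192 + 32768 + 65536 + 262144
= 372901



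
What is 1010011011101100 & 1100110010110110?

AND: 1 only when both bits are 1
  1010011011101100
& 1100110010110110
------------------
  1000010010100100
Decimal: 42732 & 52406 = 33956



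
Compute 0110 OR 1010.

OR: 1 when either bit is 1
  0110
| 1010
------
  1110
Decimal: 6 | 10 = 14



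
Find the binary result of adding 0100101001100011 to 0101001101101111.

Add column by column from the right: bit + bit + carry-in; write the sum mod 2, carry 1 when the sum is 2 or 3.
carry:  1000010011011110
        0100101001100011
+       0101001101101111
------------------------
       01001110111010010
(the carry out of the leftmost column, 0, becomes the leading bit)
Decimal check:
  0100101001100011 = 16384 + 2048 + 512 + 64 + 32 + 2 + 1 = 19043
  0101001101101111 = 16384 + 4096 + 512 + 256 + 64 + 32 + 8 + 4 + 2 + 1 = 21359
  19043 + 21359 = 40402, and 01001110111010010 = 32768 + 4096 + 2048 + 1024 + 256 + 128 + 64 + 16 + 2 = 40402 ✓



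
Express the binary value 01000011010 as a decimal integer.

Sum of powers of 2 for each 1-bit:
2^1 + 2^3 + 2^4 + 2^9
= 2 + 8 + 16 + 512
= 538



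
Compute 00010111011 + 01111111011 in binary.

Add column by column from the right: bit + bit + carry-in; write the sum mod 2, carry 1 when the sum is 2 or 3.
carry:  11111110110
        00010111011
+       01111111011
-------------------
       010010110110
(the carry out of the leftmost column, 0, becomes the leading bit)
Decimal check:
  00010111011 = 128 + 32 + 16 + 8 + 2 + 1 = 187
  01111111011 = 512 + 256 + 128 + 64 + 32 + 16 + 8 + 2 + 1 = 1019
  187 + 1019 = 1206, and 010010110110 = 1024 + 128 + 32 + 16 + 4 + 2 = 1206 ✓



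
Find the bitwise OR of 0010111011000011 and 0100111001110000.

OR: 1 when either bit is 1
  0010111011000011
| 0100111001110000
------------------
  0110111011110011
Decimal: 11971 | 20080 = 28403



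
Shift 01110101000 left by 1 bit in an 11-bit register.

Original: 01110101000 (decimal 936)
Shift left by 1 position
Append 1 zero on the right
Result: 11101010000 (decimal 1872)
Equivalent: 936 << 1 = 936 × 2^1 = 1872



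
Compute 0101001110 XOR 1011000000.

XOR: 1 when bits differ
  0101001110
^ 1011000000
------------
  1110001110
Decimal: 334 ^ 704 = 910



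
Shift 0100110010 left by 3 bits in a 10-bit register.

Original: 0100110010 (decimal 306)
Shift left by 3 positions
Append 3 zeros on the right and drop the 3 high bits that overflow the 10-bit width
Result: 0110010000 (decimal 400)
Equivalent: 306 << 3 = 306 × 2^3 = 2448, truncated to 10 bits = 400



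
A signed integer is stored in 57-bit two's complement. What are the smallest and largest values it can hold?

For 57-bit two's complement:
Minimum: -2^56 = -72057594037927936
Maximum: 2^56 - 1 = 72057594037927935



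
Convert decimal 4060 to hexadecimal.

Using repeated division by 16 (digits 10–15 are A–F):
4060 ÷ 16 = 253 remainder 12 (C)
253 ÷ 16 = 15 remainder 13 (D)
15 ÷ 16 = 0 remainder 15 (F)
Reading remainders bottom to top: FDC



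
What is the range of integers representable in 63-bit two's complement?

For 63-bit two's complement:
Minimum: -2^62 = -4611686018427387904
Maximum: 2^62 - 1 = 4611686018427387903



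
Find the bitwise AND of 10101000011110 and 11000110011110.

AND: 1 only when both bits are 1
  10101000011110
& 11000110011110
----------------
  10000000011110
Decimal: 10782 & 12702 = 8222



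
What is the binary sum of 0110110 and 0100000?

Add column by column from the right: bit + bit + carry-in; write the sum mod 2, carry 1 when the sum is 2 or 3.
carry:  1000000
        0110110
+       0100000
---------------
       01010110
(the carry out of the leftmost column, 0, becomes the leading bit)
Decimal check:
  0110110 = 32 + 16 + 4 + 2 = 54
  0100000 = 32
  54 + 32 = 86, and 01010110 = 64 + 16 + 4 + 2 = 86 ✓



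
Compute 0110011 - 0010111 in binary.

Method 1 - Direct subtraction (column by column from the right: bit − bit − borrow-in; if negative, add 2 and borrow 1 from the next column):
borrow: 0111000
        0110011
-       0010111
---------------
        0011100

Method 2 - Add two's complement:
Two's complement of 0010111: invert → 1101000, add 1 → 1101001
  0110011
+ 1101001
---------
 10011100  (end carry out of the top bit = 1)
Discarding the end carry: 0011100
Decimal check:
  0110011 = 32 + 16 + 2 + 1 = 51
  0010111 = 16 + 4 + 2 + 1 = 23
  51 - 23 = 28, and 0011100 = 16 + 8 + 4 = 28 ✓



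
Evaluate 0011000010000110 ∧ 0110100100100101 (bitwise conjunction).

AND: 1 only when both bits are 1
  0011000010000110
& 0110100100100101
------------------
  0010000000000100
Decimal: 12422 & 26917 = 8196



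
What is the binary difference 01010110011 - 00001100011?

Method 1 - Direct subtraction (column by column from the right: bit − bit − borrow-in; if negative, add 2 and borrow 1 from the next column):
borrow: 00010000000
        01010110011
-       00001100011
-------------------
        01001010000

Method 2 - Add two's complement:
Two's complement of 00001100011: invert → 11110011100, add 1 → 11110011101
  01010110011
+ 11110011101
-------------
 101001010000  (end carry out of the top bit = 1)
Discarding the end carry: 01001010000
Decimal check:
  01010110011 = 512 + 128 + 32 + 16 + 2 + 1 = 691
  00001100011 = 64 + 32 + 2 + 1 = 99
  691 - 99 = 592, and 01001010000 = 512 + 64 + 16 = 592 ✓



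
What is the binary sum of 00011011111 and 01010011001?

Add column by column from the right: bit + bit + carry-in; write the sum mod 2, carry 1 when the sum is 2 or 3.
carry:  00100111110
        00011011111
+       01010011001
-------------------
       001101111000
(the carry out of the leftmost column, 0, becomes the leading bit)
Decimal check:
  00011011111 = 128 + 64 + 16 + 8 + 4 + 2 + 1 = 223
  01010011001 = 512 + 128 + 16 + 8 + 1 = 665
  223 + 665 = 888, and 001101111000 = 512 + 256 + 64 + 32 + 16 + 8 = 888 ✓



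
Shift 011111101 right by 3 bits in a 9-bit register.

Original: 011111101 (decimal 253)
Shift right by 3 positions
Drop the 3 low bits; fill with zeros on the left
Result: 000011111 (decimal 31)
Equivalent: 253 >> 3 = 253 ÷ 2^3 = 31



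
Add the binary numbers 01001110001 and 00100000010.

Add column by column from the right: bit + bit + carry-in; write the sum mod 2, carry 1 when the sum is 2 or 3.
carry:  00000000000
        01001110001
+       00100000010
-------------------
       001101110011
(the carry out of the leftmost column, 0, becomes the leading bit)
Decimal check:
  01001110001 = 512 + 64 + 32 + 16 + 1 = 625
  00100000010 = 256 + 2 = 258
  625 + 258 = 883, and 001101110011 = 512 + 256 + 64 + 32 + 16 + 2 + 1 = 883 ✓



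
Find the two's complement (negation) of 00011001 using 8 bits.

Original: 00011001
Step 1 - Invert all bits: 11100110
Step 2 - Add 1: 11100111
Verification: 00011001 + 11100111 = 100000000; discarding the end carry (carry out of the top bit) leaves the 8-bit value 00000000, as required for x + (-x)



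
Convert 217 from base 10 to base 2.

Using repeated division by 2:
217 ÷ 2 = 108 remainder 1
108 ÷ 2 = 54 remainder 0
54 ÷ 2 = 27 remainder 0
27 ÷ 2 = 13 remainder 1
13 ÷ 2 = 6 remainder 1
6 ÷ 2 = 3 remainder 0
3 ÷ 2 = 1 remainder 1
1 ÷ 2 = 0 remainder 1
Reading remainders bottom to top: 11011001



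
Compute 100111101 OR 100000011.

OR: 1 when either bit is 1
  100111101
| 100000011
-----------
  100111111
Decimal: 317 | 259 = 319



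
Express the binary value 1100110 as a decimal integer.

Sum of powers of 2 for each 1-bit:
2^1 + 2^2 + 2^5 + 2^6
= 2 + 4 + 32 + 64
= 102



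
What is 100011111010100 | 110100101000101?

OR: 1 when either bit is 1
  100011111010100
| 110100101000101
-----------------
  110111111010101
Decimal: 18388 | 26949 = 28629



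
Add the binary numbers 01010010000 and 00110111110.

Add column by column from the right: bit + bit + carry-in; write the sum mod 2, carry 1 when the sum is 2 or 3.
carry:  11101100000
        01010010000
+       00110111110
-------------------
       010001001110
(the carry out of the leftmost column, 0, becomes the leading bit)
Decimal check:
  01010010000 = 512 + 128 + 16 = 656
  00110111110 = 256 + 128 + 32 + 16 + 8 + 4 + 2 = 446
  656 + 446 = 1102, and 010001001110 = 1024 + 64 + 8 + 4 + 2 = 1102 ✓



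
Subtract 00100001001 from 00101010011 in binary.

Method 1 - Direct subtraction (column by column from the right: bit − bit − borrow-in; if negative, add 2 and borrow 1 from the next column):
borrow: 00000010000
        00101010011
-       00100001001
-------------------
        00001001010

Method 2 - Add two's complement:
Two's complement of 00100001001: invert → 11011110110, add 1 → 11011110111
  00101010011
+ 11011110111
-------------
 100001001010  (end carry out of the top bit = 1)
Discarding the end carry: 00001001010
Decimal check:
  00101010011 = 256 + 64 + 16 + 2 + 1 = 339
  00100001001 = 256 + 8 + 1 = 265
  339 - 265 = 74, and 00001001010 = 64 + 8 + 2 = 74 ✓



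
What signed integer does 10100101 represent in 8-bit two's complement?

Binary: 10100101
Sign bit: 1 (negative)
Invert: 01011010
Add 1:  01011011
Magnitude: 01011011 = 64 + 16 + 8 + 2 + 1 = 91
Value: -91



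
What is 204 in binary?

Using repeated division by 2:
204 ÷ 2 = 102 remainder 0
102 ÷ 2 = 51 remainder 0
51 ÷ 2 = 25 remainder 1
25 ÷ 2 = 12 remainder 1
12 ÷ 2 = 6 remainder 0
6 ÷ 2 = 3 remainder 0
3 ÷ 2 = 1 remainder 1
1 ÷ 2 = 0 remainder 1
Reading remainders bottom to top: 11001100



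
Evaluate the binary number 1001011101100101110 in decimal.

Sum of powers of 2 for each 1-bit:
2^1 + 2^2 + 2^3 + 2^5 + 2^8 + 2^9 + 2^11 + 2^12 + 2^13 + 2^15 + 2^18
= 2 + 4 + 8 + 32 + 256 + 512 + 2048 + 4096 + 8192 + 32768 + 262144
= 310062



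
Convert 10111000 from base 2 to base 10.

Sum of powers of 2 for each 1-bit:
2^3 + 2^4 + 2^5 + 2^7
= 8 + 16 + 32 + 128
= 184



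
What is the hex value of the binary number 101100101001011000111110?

Group into 4-bit nibbles from right:
  1011 = B
  0010 = 2
  1001 = 9
  0110 = 6
  0011 = 3
  1110 = E
Result: B2963E



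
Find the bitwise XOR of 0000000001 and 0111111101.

XOR: 1 when bits differ
  0000000001
^ 0111111101
------------
  0111111100
Decimal: 1 ^ 509 = 508



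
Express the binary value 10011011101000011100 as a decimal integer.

Sum of powers of 2 for each 1-bit:
2^2 + 2^3 + 2^4 + 2^9 + 2^11 + 2^12 + 2^13 + 2^15 + 2^16 + 2^19
= 4 + 8 + 16 + 512 + 2048 + 4096 + 8192 + 32768 + 65536 + 524288
= 637468



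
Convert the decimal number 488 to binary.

Using repeated division by 2:
488 ÷ 2 = 244 remainder 0
244 ÷ 2 = 122 remainder 0
122 ÷ 2 = 61 remainder 0
61 ÷ 2 = 30 remainder 1
30 ÷ 2 = 15 remainder 0
15 ÷ 2 = 7 remainder 1
7 ÷ 2 = 3 remainder 1
3 ÷ 2 = 1 remainder 1
1 ÷ 2 = 0 remainder 1
Reading remainders bottom to top: 111101000



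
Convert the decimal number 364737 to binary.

Using repeated division by 2:
364737 ÷ 2 = 182368 remainder 1
182368 ÷ 2 = 91184 remainder 0
91184 ÷ 2 = 45592 remainder 0
45592 ÷ 2 = 22796 remainder 0
22796 ÷ 2 = 11398 remainder 0
11398 ÷ 2 = 5699 remainder 0
5699 ÷ 2 = 2849 remainder 1
2849 ÷ 2 = 1424 remainder 1
1424 ÷ 2 = 712 remainder 0
712 ÷ 2 = 356 remainder 0
356 ÷ 2 = 178 remainder 0
178 ÷ 2 = 89 remainder 0
89 ÷ 2 = 44 remainder 1
44 ÷ 2 = 22 remainder 0
22 ÷ 2 = 11 remainder 0
11 ÷ 2 = 5 remainder 1
5 ÷ 2 = 2 remainder 1
2 ÷ 2 = 1 remainder 0
1 ÷ 2 = 0 remainder 1
Reading remainders bottom to top: 1011001000011000001



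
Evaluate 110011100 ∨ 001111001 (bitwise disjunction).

OR: 1 when either bit is 1
  110011100
| 001111001
-----------
  111111101
Decimal: 412 | 121 = 509



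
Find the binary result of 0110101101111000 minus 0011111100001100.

Method 1 - Direct subtraction (column by column from the right: bit − bit − borrow-in; if negative, add 2 and borrow 1 from the next column):
borrow: 0111100000011000
        0110101101111000
-       0011111100001100
------------------------
        0010110001101100

Method 2 - Add two's complement:
Two's complement of 0011111100001100: invert → 1100000011110011, add 1 → 1100000011110100
  0110101101111000
+ 1100000011110100
------------------
 10010110001101100  (end carry out of the top bit = 1)
Discarding the end carry: 0010110001101100
Decimal check:
  0110101101111000 = 16384 + 8192 + 2048 + 512 + 256 + 64 + 32 + 16 + 8 = 27512
  0011111100001100 = 8192 + 4096 + 2048 + 1024 + 512 + 256 + 8 + 4 = 16140
  27512 - 16140 = 11372, and 0010110001101100 = 8192 + 2048 + 1024 + 64 + 32 + 8 + 4 = 11372 ✓



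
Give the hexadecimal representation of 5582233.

Using repeated division by 16 (digits 10–15 are A–F):
5582233 ÷ 16 = 348889 remainder 9
348889 ÷ 16 = 21805 remainder 9
21805 ÷ 16 = 1362 remainder 13 (D)
1362 ÷ 16 = 85 remainder 2
85 ÷ 16 = 5 remainder 5
5 ÷ 16 = 0 remainder 5
Reading remainders bottom to top: 552D99



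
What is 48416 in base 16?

Using repeated division by 16 (digits 10–15 are A–F):
48416 ÷ 16 = 3026 remainder 0
3026 ÷ 16 = 189 remainder 2
189 ÷ 16 = 11 remainder 13 (D)
11 ÷ 16 = 0 remainder 11 (B)
Reading remainders bottom to top: BD20



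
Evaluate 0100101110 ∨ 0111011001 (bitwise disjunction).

OR: 1 when either bit is 1
  0100101110
| 0111011001
------------
  0111111111
Decimal: 302 | 473 = 511



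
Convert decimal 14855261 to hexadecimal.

Using repeated division by 16 (digits 10–15 are A–F):
14855261 ÷ 16 = 928453 remainder 13 (D)
928453 ÷ 16 = 58028 remainder 5
58028 ÷ 16 = 3626 remainder 12 (C)
3626 ÷ 16 = 226 remainder 10 (A)
226 ÷ 16 = 14 remainder 2
14 ÷ 16 = 0 remainder 14 (E)
Reading remainders bottom to top: E2AC5D



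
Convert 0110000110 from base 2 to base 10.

Sum of powers of 2 for each 1-bit:
2^1 + 2^2 + 2^7 + 2^8
= 2 + 4 + 128 + 256
= 390



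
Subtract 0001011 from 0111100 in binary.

Method 1 - Direct subtraction (column by column from the right: bit − bit − borrow-in; if negative, add 2 and borrow 1 from the next column):
borrow: 0000110
        0111100
-       0001011
---------------
        0110001

Method 2 - Add two's complement:
Two's complement of 0001011: invert → 1110100, add 1 → 1110101
  0111100
+ 1110101
---------
 10110001  (end carry out of the top bit = 1)
Discarding the end carry: 0110001
Decimal check:
  0111100 = 32 + 16 + 8 + 4 = 60
  0001011 = 8 + 2 + 1 = 11
  60 - 11 = 49, and 0110001 = 32 + 16 + 1 = 49 ✓



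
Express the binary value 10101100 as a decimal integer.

Sum of powers of 2 for each 1-bit:
2^2 + 2^3 + 2^5 + 2^7
= 4 + 8 + 32 + 128
= 172



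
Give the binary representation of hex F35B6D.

Convert each hex digit to 4 bits:
  F = 1111
  3 = 0011
  5 = 0101
  B = 1011
  6 = 0110
  D = 1101
Concatenate: 111100110101101101101101



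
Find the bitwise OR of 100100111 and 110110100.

OR: 1 when either bit is 1
  100100111
| 110110100
-----------
  110110111
Decimal: 295 | 436 = 439



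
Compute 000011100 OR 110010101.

OR: 1 when either bit is 1
  000011100
| 110010101
-----------
  110011101
Decimal: 28 | 405 = 413



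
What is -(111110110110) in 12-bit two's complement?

Original (sign bit 1, negative): 111110110110
Step 1 - Invert all bits: 000001001001
Step 2 - Add 1: 000001001010
Verification: 111110110110 + 000001001010 = 1000000000000; discarding the end carry (carry out of the top bit) leaves the 12-bit value 000000000000, as required for x + (-x)



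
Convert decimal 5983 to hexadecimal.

Using repeated division by 16 (digits 10–15 are A–F):
5983 ÷ 16 = 373 remainder 15 (F)
373 ÷ 16 = 23 remainder 5
23 ÷ 16 = 1 remainder 7
1 ÷ 16 = 0 remainder 1
Reading remainders bottom to top: 175F



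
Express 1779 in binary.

Using repeated division by 2:
1779 ÷ 2 = 889 remainder 1
889 ÷ 2 = 444 remainder 1
444 ÷ 2 = 222 remainder 0
222 ÷ 2 = 111 remainder 0
111 ÷ 2 = 55 remainder 1
55 ÷ 2 = 27 remainder 1
27 ÷ 2 = 13 remainder 1
13 ÷ 2 = 6 remainder 1
6 ÷ 2 = 3 remainder 0
3 ÷ 2 = 1 remainder 1
1 ÷ 2 = 0 remainder 1
Reading remainders bottom to top: 11011110011



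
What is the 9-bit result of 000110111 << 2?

Original: 000110111 (decimal 55)
Shift left by 2 positions
Append 2 zeros on the right
Result: 011011100 (decimal 220)
Equivalent: 55 << 2 = 55 × 2^2 = 220



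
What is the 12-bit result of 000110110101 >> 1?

Original: 000110110101 (decimal 437)
Shift right by 1 position
Drop the 1 low bit; fill with zero on the left
Result: 000011011010 (decimal 218)
Equivalent: 437 >> 1 = 437 ÷ 2^1 = 218



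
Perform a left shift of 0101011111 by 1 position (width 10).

Original: 0101011111 (decimal 351)
Shift left by 1 position
Append 1 zero on the right
Result: 1010111110 (decimal 702)
Equivalent: 351 << 1 = 351 × 2^1 = 702



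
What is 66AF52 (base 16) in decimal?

Expand by place value (powers of 16):
Digit values: A = 10, F = 15
66AF52 = 6 × 16^5 + 6 × 16^4 + 10 × 16^3 + 15 × 16^2 + 5 × 16^1 + 2 × 16^0
= 6 × 1048576 + 6 × 65536 + 10 × 4096 + 15 × 256 + 5 × 16 + 2 × 1
= 6291456 + 393216 + 40960 + 3840 + 80 + 2
= 6729554



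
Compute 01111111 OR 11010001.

OR: 1 when either bit is 1
  01111111
| 11010001
----------
  11111111
Decimal: 127 | 209 = 255



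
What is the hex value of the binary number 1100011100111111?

Group into 4-bit nibbles from right:
  1100 = C
  0111 = 7
  0011 = 3
  1111 = F
Result: C73F



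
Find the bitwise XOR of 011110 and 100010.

XOR: 1 when bits differ
  011110
^ 100010
--------
  111100
Decimal: 30 ^ 34 = 60



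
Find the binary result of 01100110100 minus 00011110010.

Method 1 - Direct subtraction (column by column from the right: bit − bit − borrow-in; if negative, add 2 and borrow 1 from the next column):
borrow: 00110000100
        01100110100
-       00011110010
-------------------
        01001000010

Method 2 - Add two's complement:
Two's complement of 00011110010: invert → 11100001101, add 1 → 11100001110
  01100110100
+ 11100001110
-------------
 101001000010  (end carry out of the top bit = 1)
Discarding the end carry: 01001000010
Decimal check:
  01100110100 = 512 + 256 + 32 + 16 + 4 = 820
  00011110010 = 128 + 64 + 32 + 16 + 2 = 242
  820 - 242 = 578, and 01001000010 = 512 + 64 + 2 = 578 ✓



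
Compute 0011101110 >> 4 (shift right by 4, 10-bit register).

Original: 0011101110 (decimal 238)
Shift right by 4 positions
Drop the 4 low bits; fill with zeros on the left
Result: 0000001110 (decimal 14)
Equivalent: 238 >> 4 = 238 ÷ 2^4 = 14



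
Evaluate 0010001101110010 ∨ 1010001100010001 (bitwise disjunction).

OR: 1 when either bit is 1
  0010001101110010
| 1010001100010001
------------------
  1010001101110011
Decimal: 9074 | 41745 = 41843



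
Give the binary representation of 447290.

Using repeated division by 2:
447290 ÷ 2 = 223645 remainder 0
223645 ÷ 2 = 111822 remainder 1
111822 ÷ 2 = 55911 remainder 0
55911 ÷ 2 = 27955 remainder 1
27955 ÷ 2 = 13977 remainder 1
13977 ÷ 2 = 6988 remainder 1
6988 ÷ 2 = 3494 remainder 0
3494 ÷ 2 = 1747 remainder 0
1747 ÷ 2 = 873 remainder 1
873 ÷ 2 = 436 remainder 1
436 ÷ 2 = 218 remainder 0
218 ÷ 2 = 109 remainder 0
109 ÷ 2 = 54 remainder 1
54 ÷ 2 = 27 remainder 0
27 ÷ 2 = 13 remainder 1
13 ÷ 2 = 6 remainder 1
6 ÷ 2 = 3 remainder 0
3 ÷ 2 = 1 remainder 1
1 ÷ 2 = 0 remainder 1
Reading remainders bottom to top: 1101101001100111010



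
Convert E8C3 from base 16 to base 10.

Expand by place value (powers of 16):
Digit values: E = 14, C = 12
E8C3 = 14 × 16^3 + 8 × 16^2 + 12 × 16^1 + 3 × 16^0
= 14 × 4096 + 8 × 256 + 12 × 16 + 3 × 1
= 57344 + 2048 + 192 + 3
= 59587



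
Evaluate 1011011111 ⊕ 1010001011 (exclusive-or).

XOR: 1 when bits differ
  1011011111
^ 1010001011
------------
  0001010100
Decimal: 735 ^ 651 = 84



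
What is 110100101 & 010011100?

AND: 1 only when both bits are 1
  110100101
& 010011100
-----------
  010000100
Decimal: 421 & 156 = 132



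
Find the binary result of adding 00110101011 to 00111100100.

Add column by column from the right: bit + bit + carry-in; write the sum mod 2, carry 1 when the sum is 2 or 3.
carry:  01111000000
        00110101011
+       00111100100
-------------------
       001110001111
(the carry out of the leftmost column, 0, becomes the leading bit)
Decimal check:
  00110101011 = 256 + 128 + 32 + 8 + 2 + 1 = 427
  00111100100 = 256 + 128 + 64 + 32 + 4 = 484
  427 + 484 = 911, and 001110001111 = 512 + 256 + 128 + 8 + 4 + 2 + 1 = 911 ✓



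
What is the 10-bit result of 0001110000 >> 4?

Original: 0001110000 (decimal 112)
Shift right by 4 positions
Drop the 4 low bits; fill with zeros on the left
Result: 0000000111 (decimal 7)
Equivalent: 112 >> 4 = 112 ÷ 2^4 = 7



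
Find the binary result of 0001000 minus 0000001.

Method 1 - Direct subtraction (column by column from the right: bit − bit − borrow-in; if negative, add 2 and borrow 1 from the next column):
borrow: 0001110
        0001000
-       0000001
---------------
        0000111

Method 2 - Add two's complement:
Two's complement of 0000001: invert → 1111110, add 1 → 1111111
  0001000
+ 1111111
---------
 10000111  (end carry out of the top bit = 1)
Discarding the end carry: 0000111
Decimal check:
  0001000 = 8
  0000001 = 1
  8 - 1 = 7, and 0000111 = 4 + 2 + 1 = 7 ✓



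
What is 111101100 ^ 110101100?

XOR: 1 when bits differ
  111101100
^ 110101100
-----------
  001000000
Decimal: 492 ^ 428 = 64



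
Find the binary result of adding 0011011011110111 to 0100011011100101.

Add column by column from the right: bit + bit + carry-in; write the sum mod 2, carry 1 when the sum is 2 or 3.
carry:  0000110111001110
        0011011011110111
+       0100011011100101
------------------------
       00111110111011100
(the carry out of the leftmost column, 0, becomes the leading bit)
Decimal check:
  0011011011110111 = 8192 + 4096 + 1024 + 512 + 128 + 64 + 32 + 16 + 4 + 2 + 1 = 14071
  0100011011100101 = 16384 + 1024 + 512 + 128 + 64 + 32 + 4 + 1 = 18149
  14071 + 18149 = 32220, and 00111110111011100 = 16384 + 8192 + 4096 + 2048 + 1024 + 256 + 128 + 64 + 16 + 8 + 4 = 32220 ✓



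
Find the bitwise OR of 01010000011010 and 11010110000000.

OR: 1 when either bit is 1
  01010000011010
| 11010110000000
----------------
  11010110011010
Decimal: 5146 | 13696 = 13722



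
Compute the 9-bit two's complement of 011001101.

Original: 011001101
Step 1 - Invert all bits: 100110010
Step 2 - Add 1: 100110011
Verification: 011001101 + 100110011 = 1000000000; discarding the end carry (carry out of the top bit) leaves the 9-bit value 000000000, as required for x + (-x)



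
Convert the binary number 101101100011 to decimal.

Sum of powers of 2 for each 1-bit:
2^0 + 2^1 + 2^5 + 2^6 + 2^8 + 2^9 + 2^11
= 1 + 2 + 32 + 64 + 256 + 512 + 2048
= 2915



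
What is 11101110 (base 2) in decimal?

Sum of powers of 2 for each 1-bit:
2^1 + 2^2 + 2^3 + 2^5 + 2^6 + 2^7
= 2 + 4 + 8 + 32 + 64 + 128
= 238



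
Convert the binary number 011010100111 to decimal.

Sum of powers of 2 for each 1-bit:
2^0 + 2^1 + 2^2 + 2^5 + 2^7 + 2^9 + 2^10
= 1 + 2 + 4 + 32 + 128 + 512 + 1024
= 1703



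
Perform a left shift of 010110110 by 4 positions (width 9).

Original: 010110110 (decimal 182)
Shift left by 4 positions
Append 4 zeros on the right and drop the 4 high bits that overflow the 9-bit width
Result: 101100000 (decimal 352)
Equivalent: 182 << 4 = 182 × 2^4 = 2912, truncated to 9 bits = 352



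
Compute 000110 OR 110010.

OR: 1 when either bit is 1
  000110
| 110010
--------
  110110
Decimal: 6 | 50 = 54



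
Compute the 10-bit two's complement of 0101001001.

Original: 0101001001
Step 1 - Invert all bits: 1010110110
Step 2 - Add 1: 1010110111
Verification: 0101001001 + 1010110111 = 10000000000; discarding the end carry (carry out of the top bit) leaves the 10-bit value 0000000000, as required for x + (-x)



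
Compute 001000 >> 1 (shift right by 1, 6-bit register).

Original: 001000 (decimal 8)
Shift right by 1 position
Drop the 1 low bit; fill with zero on the left
Result: 000100 (decimal 4)
Equivalent: 8 >> 1 = 8 ÷ 2^1 = 4



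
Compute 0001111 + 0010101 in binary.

Add column by column from the right: bit + bit + carry-in; write the sum mod 2, carry 1 when the sum is 2 or 3.
carry:  0111110
        0001111
+       0010101
---------------
       00100100
(the carry out of the leftmost column, 0, becomes the leading bit)
Decimal check:
  0001111 = 8 + 4 + 2 + 1 = 15
  0010101 = 16 + 4 + 1 = 21
  15 + 21 = 36, and 00100100 = 32 + 4 = 36 ✓



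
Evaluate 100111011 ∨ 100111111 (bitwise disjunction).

OR: 1 when either bit is 1
  100111011
| 100111111
-----------
  100111111
Decimal: 315 | 319 = 319



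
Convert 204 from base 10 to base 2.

Using repeated division by 2:
204 ÷ 2 = 102 remainder 0
102 ÷ 2 = 51 remainder 0
51 ÷ 2 = 25 remainder 1
25 ÷ 2 = 12 remainder 1
12 ÷ 2 = 6 remainder 0
6 ÷ 2 = 3 remainder 0
3 ÷ 2 = 1 remainder 1
1 ÷ 2 = 0 remainder 1
Reading remainders bottom to top: 11001100



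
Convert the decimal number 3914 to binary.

Using repeated division by 2:
3914 ÷ 2 = 1957 remainder 0
1957 ÷ 2 = 978 remainder 1
978 ÷ 2 = 489 remainder 0
489 ÷ 2 = 244 remainder 1
244 ÷ 2 = 122 remainder 0
122 ÷ 2 = 61 remainder 0
61 ÷ 2 = 30 remainder 1
30 ÷ 2 = 15 remainder 0
15 ÷ 2 = 7 remainder 1
7 ÷ 2 = 3 remainder 1
3 ÷ 2 = 1 remainder 1
1 ÷ 2 = 0 remainder 1
Reading remainders bottom to top: 111101001010



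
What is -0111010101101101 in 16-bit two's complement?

Original: 0111010101101101
Step 1 - Invert all bits: 1000101010010010
Step 2 - Add 1: 1000101010010011
Verification: 0111010101101101 + 1000101010010011 = 10000000000000000; discarding the end carry (carry out of the top bit) leaves the 16-bit value 0000000000000000, as required for x + (-x)



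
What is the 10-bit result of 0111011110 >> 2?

Original: 0111011110 (decimal 478)
Shift right by 2 positions
Drop the 2 low bits; fill with zeros on the left
Result: 0001110111 (decimal 119)
Equivalent: 478 >> 2 = 478 ÷ 2^2 = 119



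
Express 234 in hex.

Using repeated division by 16 (digits 10–15 are A–F):
234 ÷ 16 = 14 remainder 10 (A)
14 ÷ 16 = 0 remainder 14 (E)
Reading remainders bottom to top: EA



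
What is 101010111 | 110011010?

OR: 1 when either bit is 1
  101010111
| 110011010
-----------
  111011111
Decimal: 343 | 410 = 479



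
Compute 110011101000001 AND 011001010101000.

AND: 1 only when both bits are 1
  110011101000001
& 011001010101000
-----------------
  010001000000000
Decimal: 26433 & 12968 = 8704



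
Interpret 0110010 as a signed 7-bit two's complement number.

Binary: 0110010
Sign bit: 0 (non-negative)
Read directly as an unsigned value:
0110010 = 32 + 16 + 2 = 50
Value: 50



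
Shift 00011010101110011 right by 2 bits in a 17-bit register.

Original: 00011010101110011 (decimal 13683)
Shift right by 2 positions
Drop the 2 low bits; fill with zeros on the left
Result: 00000110101011100 (decimal 3420)
Equivalent: 13683 >> 2 = 13683 ÷ 2^2 = 3420



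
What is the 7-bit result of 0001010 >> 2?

Original: 0001010 (decimal 10)
Shift right by 2 positions
Drop the 2 low bits; fill with zeros on the left
Result: 0000010 (decimal 2)
Equivalent: 10 >> 2 = 10 ÷ 2^2 = 2



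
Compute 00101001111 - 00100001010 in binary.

Method 1 - Direct subtraction (column by column from the right: bit − bit − borrow-in; if negative, add 2 and borrow 1 from the next column):
borrow: 00000000000
        00101001111
-       00100001010
-------------------
        00001000101

Method 2 - Add two's complement:
Two's complement of 00100001010: invert → 11011110101, add 1 → 11011110110
  00101001111
+ 11011110110
-------------
 100001000101  (end carry out of the top bit = 1)
Discarding the end carry: 00001000101
Decimal check:
  00101001111 = 256 + 64 + 8 + 4 + 2 + 1 = 335
  00100001010 = 256 + 8 + 2 = 266
  335 - 266 = 69, and 00001000101 = 64 + 4 + 1 = 69 ✓



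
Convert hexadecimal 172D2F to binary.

Convert each hex digit to 4 bits:
  1 = 0001
  7 = 0111
  2 = 0010
  D = 1101
  2 = 0010
  F = 1111
Concatenate: 000101110010110100101111



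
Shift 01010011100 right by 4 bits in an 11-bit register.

Original: 01010011100 (decimal 668)
Shift right by 4 positions
Drop the 4 low bits; fill with zeros on the left
Result: 00000101001 (decimal 41)
Equivalent: 668 >> 4 = 668 ÷ 2^4 = 41



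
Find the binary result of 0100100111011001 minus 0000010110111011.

Method 1 - Direct subtraction (column by column from the right: bit − bit − borrow-in; if negative, add 2 and borrow 1 from the next column):
borrow: 0000100001111100
        0100100111011001
-       0000010110111011
------------------------
        0100010000011110

Method 2 - Add two's complement:
Two's complement of 0000010110111011: invert → 1111101001000100, add 1 → 1111101001000101
  0100100111011001
+ 1111101001000101
------------------
 10100010000011110  (end carry out of the top bit = 1)
Discarding the end carry: 0100010000011110
Decimal check:
  0100100111011001 = 16384 + 2048 + 256 + 128 + 64 + 16 + 8 + 1 = 18905
  0000010110111011 = 1024 + 256 + 128 + 32 + 16 + 8 + 2 + 1 = 1467
  18905 - 1467 = 17438, and 0100010000011110 = 16384 + 1024 + 16 + 8 + 4 + 2 = 17438 ✓



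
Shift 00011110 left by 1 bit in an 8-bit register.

Original: 00011110 (decimal 30)
Shift left by 1 position
Append 1 zero on the right
Result: 00111100 (decimal 60)
Equivalent: 30 << 1 = 30 × 2^1 = 60



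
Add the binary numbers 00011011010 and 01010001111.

Add column by column from the right: bit + bit + carry-in; write the sum mod 2, carry 1 when the sum is 2 or 3.
carry:  00100111100
        00011011010
+       01010001111
-------------------
       001101101001
(the carry out of the leftmost column, 0, becomes the leading bit)
Decimal check:
  00011011010 = 128 + 64 + 16 + 8 + 2 = 218
  01010001111 = 512 + 128 + 8 + 4 + 2 + 1 = 655
  218 + 655 = 873, and 001101101001 = 512 + 256 + 64 + 32 + 8 + 1 = 873 ✓



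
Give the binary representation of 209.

Using repeated division by 2:
209 ÷ 2 = 104 remainder 1
104 ÷ 2 = 52 remainder 0
52 ÷ 2 = 26 remainder 0
26 ÷ 2 = 13 remainder 0
13 ÷ 2 = 6 remainder 1
6 ÷ 2 = 3 remainder 0
3 ÷ 2 = 1 remainder 1
1 ÷ 2 = 0 remainder 1
Reading remainders bottom to top: 11010001



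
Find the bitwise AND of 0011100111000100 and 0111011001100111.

AND: 1 only when both bits are 1
  0011100111000100
& 0111011001100111
------------------
  0011000001000100
Decimal: 14788 & 30311 = 12356



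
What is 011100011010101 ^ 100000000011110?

XOR: 1 when bits differ
  011100011010101
^ 100000000011110
-----------------
  111100011001011
Decimal: 14549 ^ 16414 = 30923



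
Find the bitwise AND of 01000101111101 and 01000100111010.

AND: 1 only when both bits are 1
  01000101111101
& 01000100111010
----------------
  01000100111000
Decimal: 4477 & 4410 = 4408



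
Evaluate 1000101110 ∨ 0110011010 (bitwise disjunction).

OR: 1 when either bit is 1
  1000101110
| 0110011010
------------
  1110111110
Decimal: 558 | 410 = 958



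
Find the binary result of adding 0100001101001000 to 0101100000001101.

Add column by column from the right: bit + bit + carry-in; write the sum mod 2, carry 1 when the sum is 2 or 3.
carry:  1000000000010000
        0100001101001000
+       0101100000001101
------------------------
       01001101101010101
(the carry out of the leftmost column, 0, becomes the leading bit)
Decimal check:
  0100001101001000 = 16384 + 512 + 256 + 64 + 8 = 17224
  0101100000001101 = 16384 + 4096 + 2048 + 8 + 4 + 1 = 22541
  17224 + 22541 = 39765, and 01001101101010101 = 32768 + 4096 + 2048 + 512 + 256 + 64 + 16 + 4 + 1 = 39765 ✓



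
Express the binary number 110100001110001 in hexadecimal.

Group into 4-bit nibbles from right:
  0110 = 6
  1000 = 8
  0111 = 7
  0001 = 1
Result: 6871



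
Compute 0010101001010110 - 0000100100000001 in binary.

Method 1 - Direct subtraction (column by column from the right: bit − bit − borrow-in; if negative, add 2 and borrow 1 from the next column):
borrow: 0000001000000010
        0010101001010110
-       0000100100000001
------------------------
        0010000101010101

Method 2 - Add two's complement:
Two's complement of 0000100100000001: invert → 1111011011111110, add 1 → 1111011011111111
  0010101001010110
+ 1111011011111111
------------------
 10010000101010101  (end carry out of the top bit = 1)
Discarding the end carry: 0010000101010101
Decimal check:
  0010101001010110 = 8192 + 2048 + 512 + 64 + 16 + 4 + 2 = 10838
  0000100100000001 = 2048 + 256 + 1 = 2305
  10838 - 2305 = 8533, and 0010000101010101 = 8192 + 256 + 64 + 16 + 4 + 1 = 8533 ✓



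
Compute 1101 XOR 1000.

XOR: 1 when bits differ
  1101
^ 1000
------
  0101
Decimal: 13 ^ 8 = 5



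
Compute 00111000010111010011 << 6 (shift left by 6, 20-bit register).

Original: 00111000010111010011 (decimal 230867)
Shift left by 6 positions
Append 6 zeros on the right and drop the 6 high bits that overflow the 20-bit width
Result: 00010111010011000000 (decimal 95424)
Equivalent: 230867 << 6 = 230867 × 2^6 = 14775488, truncated to 20 bits = 95424



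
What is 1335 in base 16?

Using repeated division by 16 (digits 10–15 are A–F):
1335 ÷ 16 = 83 remainder 7
83 ÷ 16 = 5 remainder 3
5 ÷ 16 = 0 remainder 5
Reading remainders bottom to top: 537



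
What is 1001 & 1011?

AND: 1 only when both bits are 1
  1001
& 1011
------
  1001
Decimal: 9 & 11 = 9



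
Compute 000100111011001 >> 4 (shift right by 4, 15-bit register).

Original: 000100111011001 (decimal 2521)
Shift right by 4 positions
Drop the 4 low bits; fill with zeros on the left
Result: 000000010011101 (decimal 157)
Equivalent: 2521 >> 4 = 2521 ÷ 2^4 = 157



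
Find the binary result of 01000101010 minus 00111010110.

Method 1 - Direct subtraction (column by column from the right: bit − bit − borrow-in; if negative, add 2 and borrow 1 from the next column):
borrow: 01110101000
        01000101010
-       00111010110
-------------------
        00001010100

Method 2 - Add two's complement:
Two's complement of 00111010110: invert → 11000101001, add 1 → 11000101010
  01000101010
+ 11000101010
-------------
 100001010100  (end carry out of the top bit = 1)
Discarding the end carry: 00001010100
Decimal check:
  01000101010 = 512 + 32 + 8 + 2 = 554
  00111010110 = 256 + 128 + 64 + 16 + 4 + 2 = 470
  554 - 470 = 84, and 00001010100 = 64 + 16 + 4 = 84 ✓



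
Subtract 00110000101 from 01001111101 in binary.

Method 1 - Direct subtraction (column by column from the right: bit − bit − borrow-in; if negative, add 2 and borrow 1 from the next column):
borrow: 01100000000
        01001111101
-       00110000101
-------------------
        00011111000

Method 2 - Add two's complement:
Two's complement of 00110000101: invert → 11001111010, add 1 → 11001111011
  01001111101
+ 11001111011
-------------
 100011111000  (end carry out of the top bit = 1)
Discarding the end carry: 00011111000
Decimal check:
  01001111101 = 512 + 64 + 32 + 16 + 8 + 4 + 1 = 637
  00110000101 = 256 + 128 + 4 + 1 = 389
  637 - 389 = 248, and 00011111000 = 128 + 64 + 32 + 16 + 8 = 248 ✓



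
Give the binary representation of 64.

Using repeated division by 2:
64 ÷ 2 = 32 remainder 0
32 ÷ 2 = 16 remainder 0
16 ÷ 2 = 8 remainder 0
8 ÷ 2 = 4 remainder 0
4 ÷ 2 = 2 remainder 0
2 ÷ 2 = 1 remainder 0
1 ÷ 2 = 0 remainder 1
Reading remainders bottom to top: 1000000



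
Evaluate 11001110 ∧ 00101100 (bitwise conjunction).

AND: 1 only when both bits are 1
  11001110
& 00101100
----------
  00001100
Decimal: 206 & 44 = 12



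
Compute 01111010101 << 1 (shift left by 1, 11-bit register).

Original: 01111010101 (decimal 981)
Shift left by 1 position
Append 1 zero on the right
Result: 11110101010 (decimal 1962)
Equivalent: 981 << 1 = 981 × 2^1 = 1962



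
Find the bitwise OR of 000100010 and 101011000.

OR: 1 when either bit is 1
  000100010
| 101011000
-----------
  101111010
Decimal: 34 | 344 = 378

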